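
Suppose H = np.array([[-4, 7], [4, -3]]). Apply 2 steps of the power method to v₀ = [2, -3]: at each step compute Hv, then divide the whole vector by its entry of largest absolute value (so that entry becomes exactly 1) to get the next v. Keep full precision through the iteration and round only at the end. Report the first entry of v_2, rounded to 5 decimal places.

Hv0 = (-29.000000, 17.000000); divide by -29.000000 → v1 = (1.000000, -0.586207)
Hv1 = (-8.103448, 5.758621); divide by -8.103448 → v2 = (1.000000, -0.710638)
Requested entry of v2: 235/235 = 1.00000

1.00000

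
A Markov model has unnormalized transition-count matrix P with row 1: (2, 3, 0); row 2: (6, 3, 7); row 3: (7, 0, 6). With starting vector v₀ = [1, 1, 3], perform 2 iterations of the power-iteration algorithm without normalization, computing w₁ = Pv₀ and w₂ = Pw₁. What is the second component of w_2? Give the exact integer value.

295

w1 = Pv₀ = (5, 30, 25)
w2 = Pw1 = (100, 295, 185)
The requested component of w2 is 295.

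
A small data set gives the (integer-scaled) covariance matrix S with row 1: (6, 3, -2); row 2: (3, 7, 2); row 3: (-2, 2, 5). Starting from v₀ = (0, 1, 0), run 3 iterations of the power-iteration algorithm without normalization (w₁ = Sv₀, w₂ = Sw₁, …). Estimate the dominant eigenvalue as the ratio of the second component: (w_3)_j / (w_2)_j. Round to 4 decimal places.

w1 = Sv₀ = (6·0 + 3·1 + (-2)·0; 3·0 + 7·1 + 2·0; (-2)·0 + 2·1 + 5·0) = (3, 7, 2)
w2 = Sw1 = (6·3 + 3·7 + (-2)·2; 3·3 + 7·7 + 2·2; (-2)·3 + 2·7 + 5·2) = (35, 62, 18)
w3 = Sw2 = (360, 575, 144)
Ratio at component: 575 / 62 = 9.2742

9.2742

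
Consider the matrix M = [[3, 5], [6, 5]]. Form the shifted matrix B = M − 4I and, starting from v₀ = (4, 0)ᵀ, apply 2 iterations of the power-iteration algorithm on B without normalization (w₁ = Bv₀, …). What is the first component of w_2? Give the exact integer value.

124

B = M − 4I has rows (-1, 5); (6, 1)
w1 = Bv₀ = ((-1)·4 + 5·0; 6·4 + 1·0) = (-4, 24)
w2 = Bw1 = ((-1)·(-4) + 5·24; 6·(-4) + 1·24) = (124, 0)
Requested component of w2: 124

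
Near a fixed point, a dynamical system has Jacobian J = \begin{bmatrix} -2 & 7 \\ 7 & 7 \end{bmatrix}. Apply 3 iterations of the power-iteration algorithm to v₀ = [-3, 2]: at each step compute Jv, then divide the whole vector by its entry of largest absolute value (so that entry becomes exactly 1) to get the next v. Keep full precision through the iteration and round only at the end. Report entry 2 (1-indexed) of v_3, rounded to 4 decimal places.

Jv0 = (20.00000, -7.00000); divide by 20.00000 → v1 = (1.00000, -0.35000)
Jv1 = (-4.45000, 4.55000); divide by 4.55000 → v2 = (-0.97802, 1.00000)
Jv2 = (8.95604, 0.15385); divide by 8.95604 → v3 = (1.00000, 0.01718)
Requested entry of v3: 14/815 = 0.0172

0.0172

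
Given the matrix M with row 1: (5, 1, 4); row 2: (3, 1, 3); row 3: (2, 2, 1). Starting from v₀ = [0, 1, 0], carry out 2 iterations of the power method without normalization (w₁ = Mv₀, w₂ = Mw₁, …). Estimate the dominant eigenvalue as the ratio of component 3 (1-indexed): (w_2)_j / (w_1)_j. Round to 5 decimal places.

3.00000

w1 = Mv₀ = (5·0 + 1·1 + 4·0; 3·0 + 1·1 + 3·0; 2·0 + 2·1 + 1·0) = (1, 1, 2)
w2 = Mw1 = (5·1 + 1·1 + 4·2; 3·1 + 1·1 + 3·2; 2·1 + 2·1 + 1·2) = (14, 10, 6)
Ratio at component: 6 / 2 = 3.00000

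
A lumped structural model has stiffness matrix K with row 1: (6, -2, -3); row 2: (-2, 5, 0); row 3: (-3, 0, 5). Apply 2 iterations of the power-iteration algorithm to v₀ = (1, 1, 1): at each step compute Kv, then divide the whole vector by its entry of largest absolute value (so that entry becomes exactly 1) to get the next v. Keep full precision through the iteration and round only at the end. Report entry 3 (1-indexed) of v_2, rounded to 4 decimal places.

Kv0 = (1.00000, 3.00000, 2.00000); divide by 3.00000 → v1 = (0.33333, 1.00000, 0.66667)
Kv1 = (-2.00000, 4.33333, 2.33333); divide by 4.33333 → v2 = (-0.46154, 1.00000, 0.53846)
Requested entry of v2: 7/13 = 0.5385

0.5385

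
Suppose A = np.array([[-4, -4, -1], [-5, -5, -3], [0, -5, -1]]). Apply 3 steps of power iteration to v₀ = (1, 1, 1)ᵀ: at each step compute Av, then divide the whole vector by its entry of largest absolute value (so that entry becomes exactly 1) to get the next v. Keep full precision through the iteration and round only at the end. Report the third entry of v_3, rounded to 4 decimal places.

0.5374

Av0 = (-9.00000, -13.00000, -6.00000); divide by -13.00000 → v1 = (0.69231, 1.00000, 0.46154)
Av1 = (-7.23077, -9.84615, -5.46154); divide by -9.84615 → v2 = (0.73438, 1.00000, 0.55469)
Av2 = (-7.49219, -10.33594, -5.55469); divide by -10.33594 → v3 = (0.72487, 1.00000, 0.53741)
Requested entry of v3: -711/-1323 = 0.5374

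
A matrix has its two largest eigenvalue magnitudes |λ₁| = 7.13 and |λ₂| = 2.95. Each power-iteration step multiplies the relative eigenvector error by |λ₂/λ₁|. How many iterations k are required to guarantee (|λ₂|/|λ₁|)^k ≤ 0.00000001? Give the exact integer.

|λ₂/λ₁| = 2.95/7.13 = 0.41374
Need k ≥ ln(0.00000001) / ln(0.41374) = -18.4207 / -0.8825 ≈ 20.873
Smallest integer k satisfying the bound: 21

21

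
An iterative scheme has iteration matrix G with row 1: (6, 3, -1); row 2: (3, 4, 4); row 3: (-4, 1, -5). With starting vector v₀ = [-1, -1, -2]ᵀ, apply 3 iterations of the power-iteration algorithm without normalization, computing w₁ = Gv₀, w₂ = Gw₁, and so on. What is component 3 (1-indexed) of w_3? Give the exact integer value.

631

w1 = Gv₀ = (-7, -15, 13)
w2 = Gw1 = (-100, -29, -52)
w3 = Gw2 = (-635, -624, 631)
The requested component of w3 is 631.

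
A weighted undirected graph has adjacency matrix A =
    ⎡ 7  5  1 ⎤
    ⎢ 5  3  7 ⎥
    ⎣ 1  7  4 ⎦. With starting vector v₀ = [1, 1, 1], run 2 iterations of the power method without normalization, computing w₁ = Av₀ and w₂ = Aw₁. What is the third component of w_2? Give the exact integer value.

w1 = Av₀ = (7·1 + 5·1 + 1·1; 5·1 + 3·1 + 7·1; 1·1 + 7·1 + 4·1) = (13, 15, 12)
w2 = Aw1 = (7·13 + 5·15 + 1·12; 5·13 + 3·15 + 7·12; 1·13 + 7·15 + 4·12) = (178, 194, 166)
The requested component of w2 is 166.

166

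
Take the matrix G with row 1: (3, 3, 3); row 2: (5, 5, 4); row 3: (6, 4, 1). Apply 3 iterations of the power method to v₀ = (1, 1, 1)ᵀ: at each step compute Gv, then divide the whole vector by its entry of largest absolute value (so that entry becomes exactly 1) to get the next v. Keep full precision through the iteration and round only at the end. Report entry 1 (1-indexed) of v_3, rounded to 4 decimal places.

0.6406

Gv0 = (9.00000, 14.00000, 11.00000); divide by 14.00000 → v1 = (0.64286, 1.00000, 0.78571)
Gv1 = (7.28571, 11.35714, 8.64286); divide by 11.35714 → v2 = (0.64151, 1.00000, 0.76101)
Gv2 = (7.20755, 11.25157, 8.61006); divide by 11.25157 → v3 = (0.64058, 1.00000, 0.76523)
Requested entry of v3: 1146/1789 = 0.6406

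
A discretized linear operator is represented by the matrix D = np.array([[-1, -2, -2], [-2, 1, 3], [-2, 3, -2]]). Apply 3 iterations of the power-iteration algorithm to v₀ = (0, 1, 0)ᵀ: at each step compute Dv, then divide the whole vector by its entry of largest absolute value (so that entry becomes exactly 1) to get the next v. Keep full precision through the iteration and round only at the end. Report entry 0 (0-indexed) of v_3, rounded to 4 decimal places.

Dv0 = (-2.00000, 1.00000, 3.00000); divide by 3.00000 → v1 = (-0.66667, 0.33333, 1.00000)
Dv1 = (-2.00000, 4.66667, 0.33333); divide by 4.66667 → v2 = (-0.42857, 1.00000, 0.07143)
Dv2 = (-1.71429, 2.07143, 3.71429); divide by 3.71429 → v3 = (-0.46154, 0.55769, 1.00000)
Requested entry of v3: -24/52 = -0.4615

-0.4615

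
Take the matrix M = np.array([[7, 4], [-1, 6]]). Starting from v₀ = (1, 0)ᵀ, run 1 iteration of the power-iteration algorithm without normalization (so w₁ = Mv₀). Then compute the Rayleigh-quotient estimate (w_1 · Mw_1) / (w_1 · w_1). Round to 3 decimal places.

w1 = Mv₀ = (7·1 + 4·0; (-1)·1 + 6·0) = (7, -1)
Mw1 = (45, -13)
w1·Mw1 = 7·45 + (-1)·(-13) = 328; w1·w1 = 7·7 + (-1)·(-1) = 50
λ ≈ 328/50 = 6.560

λ ≈ 6.560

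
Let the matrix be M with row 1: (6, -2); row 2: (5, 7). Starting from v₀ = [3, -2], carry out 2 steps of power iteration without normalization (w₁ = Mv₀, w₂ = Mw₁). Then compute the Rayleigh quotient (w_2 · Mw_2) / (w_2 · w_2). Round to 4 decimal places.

7.9392

w1 = Mv₀ = (6·3 + (-2)·(-2); 5·3 + 7·(-2)) = (22, 1)
w2 = Mw1 = (6·22 + (-2)·1; 5·22 + 7·1) = (130, 117)
Mw2 = (546, 1469)
w2·Mw2 = 130·546 + 117·1469 = 242853; w2·w2 = 130·130 + 117·117 = 30589
λ ≈ 242853/30589 = 7.9392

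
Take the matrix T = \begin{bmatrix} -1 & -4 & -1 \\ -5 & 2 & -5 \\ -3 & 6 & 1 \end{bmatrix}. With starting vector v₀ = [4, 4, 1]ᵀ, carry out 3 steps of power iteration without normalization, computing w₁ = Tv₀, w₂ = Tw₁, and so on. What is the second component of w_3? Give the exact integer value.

-238

w1 = Tv₀ = ((-1)·4 + (-4)·4 + (-1)·1; (-5)·4 + 2·4 + (-5)·1; (-3)·4 + 6·4 + 1·1) = (-21, -17, 13)
w2 = Tw1 = ((-1)·(-21) + (-4)·(-17) + (-1)·13; (-5)·(-21) + 2·(-17) + (-5)·13; (-3)·(-21) + 6·(-17) + 1·13) = (76, 6, -26)
w3 = Tw2 = (-74, -238, -218)
The requested component of w3 is -238.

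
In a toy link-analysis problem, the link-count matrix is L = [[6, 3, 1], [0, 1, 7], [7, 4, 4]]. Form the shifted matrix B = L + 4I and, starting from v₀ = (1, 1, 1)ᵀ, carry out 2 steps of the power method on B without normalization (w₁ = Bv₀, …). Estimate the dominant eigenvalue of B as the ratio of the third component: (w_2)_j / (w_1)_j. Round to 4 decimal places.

B = L + 4I has rows (10, 3, 1); (0, 5, 7); (7, 4, 8)
w1 = Bv₀ = (10·1 + 3·1 + 1·1; 0·1 + 5·1 + 7·1; 7·1 + 4·1 + 8·1) = (14, 12, 19)
w2 = Bw1 = (10·14 + 3·12 + 1·19; 0·14 + 5·12 + 7·19; 7·14 + 4·12 + 8·19) = (195, 193, 298)
Ratio: 298/19 = 15.6842

15.6842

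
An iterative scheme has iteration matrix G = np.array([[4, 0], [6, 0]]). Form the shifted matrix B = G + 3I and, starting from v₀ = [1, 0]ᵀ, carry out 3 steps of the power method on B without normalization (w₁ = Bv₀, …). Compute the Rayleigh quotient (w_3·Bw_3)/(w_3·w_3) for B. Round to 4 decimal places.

B = G + 3I has rows (7, 0); (6, 3)
w1 = Bv₀ = (7·1 + 0·0; 6·1 + 3·0) = (7, 6)
w2 = Bw1 = (7·7 + 0·6; 6·7 + 3·6) = (49, 60)
w3 = Bw2 = (343, 474)
Bw3 = (2401, 3480)
w3·Bw3 = 2473063; w3·w3 = 342325; μ ≈ 2473063/342325 = 7.2243

7.2243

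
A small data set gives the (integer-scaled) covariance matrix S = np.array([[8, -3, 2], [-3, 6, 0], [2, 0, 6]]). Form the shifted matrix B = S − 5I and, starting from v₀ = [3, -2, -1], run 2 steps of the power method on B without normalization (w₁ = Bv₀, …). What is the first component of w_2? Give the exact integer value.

82

B = S − 5I has rows (3, -3, 2); (-3, 1, 0); (2, 0, 1)
w1 = Bv₀ = (13, -11, 5)
w2 = Bw1 = (82, -50, 31)
Requested component of w2: 82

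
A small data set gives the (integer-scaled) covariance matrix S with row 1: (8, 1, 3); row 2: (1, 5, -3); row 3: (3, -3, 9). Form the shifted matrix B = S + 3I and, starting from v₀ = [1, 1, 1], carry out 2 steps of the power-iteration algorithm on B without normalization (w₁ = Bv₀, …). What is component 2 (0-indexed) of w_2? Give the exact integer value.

171

B = S + 3I has rows (11, 1, 3); (1, 8, -3); (3, -3, 12)
w1 = Bv₀ = (11·1 + 1·1 + 3·1; 1·1 + 8·1 + (-3)·1; 3·1 + (-3)·1 + 12·1) = (15, 6, 12)
w2 = Bw1 = (11·15 + 1·6 + 3·12; 1·15 + 8·6 + (-3)·12; 3·15 + (-3)·6 + 12·12) = (207, 27, 171)
Requested component of w2: 171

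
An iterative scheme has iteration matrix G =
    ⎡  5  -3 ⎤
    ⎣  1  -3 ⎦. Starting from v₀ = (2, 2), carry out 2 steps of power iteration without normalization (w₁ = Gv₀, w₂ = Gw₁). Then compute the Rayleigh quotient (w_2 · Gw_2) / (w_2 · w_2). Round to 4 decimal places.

λ ≈ 2.6000

w1 = Gv₀ = (5·2 + (-3)·2; 1·2 + (-3)·2) = (4, -4)
w2 = Gw1 = (5·4 + (-3)·(-4); 1·4 + (-3)·(-4)) = (32, 16)
Gw2 = (112, -16)
w2·Gw2 = 32·112 + 16·(-16) = 3328; w2·w2 = 32·32 + 16·16 = 1280
λ ≈ 3328/1280 = 2.6000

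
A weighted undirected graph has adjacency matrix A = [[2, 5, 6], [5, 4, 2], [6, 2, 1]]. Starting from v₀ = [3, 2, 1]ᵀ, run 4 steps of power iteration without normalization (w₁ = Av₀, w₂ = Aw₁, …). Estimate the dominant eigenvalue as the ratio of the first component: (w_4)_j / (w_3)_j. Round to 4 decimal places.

λ ≈ 11.6668

w1 = Av₀ = (2·3 + 5·2 + 6·1; 5·3 + 4·2 + 2·1; 6·3 + 2·2 + 1·1) = (22, 25, 23)
w2 = Aw1 = (2·22 + 5·25 + 6·23; 5·22 + 4·25 + 2·23; 6·22 + 2·25 + 1·23) = (307, 256, 205)
w3 = Aw2 = (3124, 2969, 2559)
w4 = Aw3 = (36447, 32614, 27241)
Ratio at component: 36447 / 3124 = 11.6668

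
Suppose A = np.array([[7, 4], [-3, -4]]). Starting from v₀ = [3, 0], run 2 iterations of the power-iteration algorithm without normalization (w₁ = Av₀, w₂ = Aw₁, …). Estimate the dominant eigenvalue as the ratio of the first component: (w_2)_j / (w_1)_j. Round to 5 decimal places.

5.28571

w1 = Av₀ = (21, -9)
w2 = Aw1 = (111, -27)
Ratio at component: 111 / 21 = 5.28571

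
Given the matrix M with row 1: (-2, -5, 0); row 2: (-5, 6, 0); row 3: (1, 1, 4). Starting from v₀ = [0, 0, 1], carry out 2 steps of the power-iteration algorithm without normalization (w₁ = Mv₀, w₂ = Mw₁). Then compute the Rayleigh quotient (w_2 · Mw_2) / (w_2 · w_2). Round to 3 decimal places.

w1 = Mv₀ = ((-2)·0 + (-5)·0 + 0·1; (-5)·0 + 6·0 + 0·1; 1·0 + 1·0 + 4·1) = (0, 0, 4)
w2 = Mw1 = ((-2)·0 + (-5)·0 + 0·4; (-5)·0 + 6·0 + 0·4; 1·0 + 1·0 + 4·4) = (0, 0, 16)
Mw2 = (0, 0, 64)
w2·Mw2 = 0·0 + 0·0 + 16·64 = 1024; w2·w2 = 0·0 + 0·0 + 16·16 = 256
λ ≈ 1024/256 = 4.000

λ ≈ 4.000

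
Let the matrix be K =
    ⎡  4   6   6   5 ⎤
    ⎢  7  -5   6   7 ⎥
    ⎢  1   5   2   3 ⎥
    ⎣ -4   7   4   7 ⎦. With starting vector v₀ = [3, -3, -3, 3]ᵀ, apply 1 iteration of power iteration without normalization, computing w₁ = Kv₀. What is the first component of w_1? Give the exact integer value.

w1 = Kv₀ = (-9, 39, -9, -24)
The requested component of w1 is -9.

-9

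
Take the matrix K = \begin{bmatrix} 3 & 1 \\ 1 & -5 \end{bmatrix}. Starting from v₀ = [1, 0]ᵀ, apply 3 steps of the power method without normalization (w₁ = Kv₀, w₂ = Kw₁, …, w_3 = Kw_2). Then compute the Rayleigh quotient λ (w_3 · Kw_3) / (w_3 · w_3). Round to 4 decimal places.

λ ≈ 1.2432

w1 = Kv₀ = (3·1 + 1·0; 1·1 + (-5)·0) = (3, 1)
w2 = Kw1 = (3·3 + 1·1; 1·3 + (-5)·1) = (10, -2)
w3 = Kw2 = (28, 20)
Kw3 = (104, -72)
w3·Kw3 = 28·104 + 20·(-72) = 1472; w3·w3 = 28·28 + 20·20 = 1184
λ ≈ 1472/1184 = 1.2432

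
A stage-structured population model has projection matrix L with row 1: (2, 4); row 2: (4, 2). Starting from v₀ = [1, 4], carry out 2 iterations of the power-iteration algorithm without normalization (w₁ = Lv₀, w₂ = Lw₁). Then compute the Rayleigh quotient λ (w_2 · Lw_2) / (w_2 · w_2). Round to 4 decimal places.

5.9646

w1 = Lv₀ = (2·1 + 4·4; 4·1 + 2·4) = (18, 12)
w2 = Lw1 = (2·18 + 4·12; 4·18 + 2·12) = (84, 96)
Lw2 = (552, 528)
w2·Lw2 = 84·552 + 96·528 = 97056; w2·w2 = 84·84 + 96·96 = 16272
λ ≈ 97056/16272 = 5.9646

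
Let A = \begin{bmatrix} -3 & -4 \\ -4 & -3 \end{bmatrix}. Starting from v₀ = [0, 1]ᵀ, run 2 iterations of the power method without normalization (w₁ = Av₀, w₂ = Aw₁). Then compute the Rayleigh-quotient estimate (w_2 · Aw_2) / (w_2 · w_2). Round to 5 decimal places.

-6.99667

w1 = Av₀ = ((-3)·0 + (-4)·1; (-4)·0 + (-3)·1) = (-4, -3)
w2 = Aw1 = ((-3)·(-4) + (-4)·(-3); (-4)·(-4) + (-3)·(-3)) = (24, 25)
Aw2 = (-172, -171)
w2·Aw2 = 24·(-172) + 25·(-171) = -8403; w2·w2 = 24·24 + 25·25 = 1201
λ ≈ -8403/1201 = -6.99667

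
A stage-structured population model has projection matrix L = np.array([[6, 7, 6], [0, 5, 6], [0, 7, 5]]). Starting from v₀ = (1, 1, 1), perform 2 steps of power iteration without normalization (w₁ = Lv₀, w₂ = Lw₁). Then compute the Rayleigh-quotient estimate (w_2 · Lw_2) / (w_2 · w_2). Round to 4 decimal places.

λ ≈ 12.1622

w1 = Lv₀ = (19, 11, 12)
w2 = Lw1 = (263, 127, 137)
Lw2 = (3289, 1457, 1574)
w2·Lw2 = 263·3289 + 127·1457 + 137·1574 = 1265684; w2·w2 = 263·263 + 127·127 + 137·137 = 104067
λ ≈ 1265684/104067 = 12.1622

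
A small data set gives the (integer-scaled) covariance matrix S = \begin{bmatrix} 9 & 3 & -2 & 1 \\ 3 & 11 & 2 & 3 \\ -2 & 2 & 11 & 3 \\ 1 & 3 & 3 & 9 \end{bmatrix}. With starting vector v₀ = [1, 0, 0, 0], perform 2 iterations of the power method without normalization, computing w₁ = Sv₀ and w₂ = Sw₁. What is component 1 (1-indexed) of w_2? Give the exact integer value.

95

w1 = Sv₀ = (9·1 + 3·0 + (-2)·0 + 1·0; 3·1 + 11·0 + 2·0 + 3·0; (-2)·1 + 2·0 + 11·0 + 3·0; 1·1 + 3·0 + 3·0 + 9·0) = (9, 3, -2, 1)
w2 = Sw1 = (9·9 + 3·3 + (-2)·(-2) + 1·1; 3·9 + 11·3 + 2·(-2) + 3·1; (-2)·9 + 2·3 + 11·(-2) + 3·1; 1·9 + 3·3 + 3·(-2) + 9·1) = (95, 59, -31, 21)
The requested component of w2 is 95.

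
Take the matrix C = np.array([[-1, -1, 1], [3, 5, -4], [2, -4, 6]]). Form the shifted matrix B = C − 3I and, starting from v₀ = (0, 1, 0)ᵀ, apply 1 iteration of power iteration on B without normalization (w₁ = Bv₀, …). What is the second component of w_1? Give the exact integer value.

B = C − 3I has rows (-4, -1, 1); (3, 2, -4); (2, -4, 3)
w1 = Bv₀ = ((-4)·0 + (-1)·1 + 1·0; 3·0 + 2·1 + (-4)·0; 2·0 + (-4)·1 + 3·0) = (-1, 2, -4)
Requested component of w1: 2

2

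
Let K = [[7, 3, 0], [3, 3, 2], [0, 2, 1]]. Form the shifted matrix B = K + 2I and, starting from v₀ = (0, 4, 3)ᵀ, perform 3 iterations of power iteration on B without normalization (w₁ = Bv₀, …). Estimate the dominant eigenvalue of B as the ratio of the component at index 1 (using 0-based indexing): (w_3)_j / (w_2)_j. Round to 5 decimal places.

B = K + 2I has rows (9, 3, 0); (3, 5, 2); (0, 2, 3)
w1 = Bv₀ = (12, 26, 17)
w2 = Bw1 = (186, 200, 103)
w3 = Bw2 = (2274, 1764, 709)
Ratio: 1764/200 = 8.82000

μ ≈ 8.82000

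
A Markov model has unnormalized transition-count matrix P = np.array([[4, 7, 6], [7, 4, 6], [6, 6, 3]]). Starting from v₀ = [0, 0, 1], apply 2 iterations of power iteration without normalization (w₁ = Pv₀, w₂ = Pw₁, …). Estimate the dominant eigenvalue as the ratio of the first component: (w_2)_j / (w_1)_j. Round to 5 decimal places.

14.00000

w1 = Pv₀ = (6, 6, 3)
w2 = Pw1 = (84, 84, 81)
Ratio at component: 84 / 6 = 14.00000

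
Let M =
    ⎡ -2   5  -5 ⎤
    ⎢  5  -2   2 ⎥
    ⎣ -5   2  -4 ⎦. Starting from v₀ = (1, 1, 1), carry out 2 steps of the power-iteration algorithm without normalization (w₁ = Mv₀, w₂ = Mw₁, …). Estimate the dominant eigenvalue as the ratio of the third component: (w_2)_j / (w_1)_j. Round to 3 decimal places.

λ ≈ -6.857

w1 = Mv₀ = (-2, 5, -7)
w2 = Mw1 = (64, -34, 48)
Ratio at component: 48 / -7 = -6.857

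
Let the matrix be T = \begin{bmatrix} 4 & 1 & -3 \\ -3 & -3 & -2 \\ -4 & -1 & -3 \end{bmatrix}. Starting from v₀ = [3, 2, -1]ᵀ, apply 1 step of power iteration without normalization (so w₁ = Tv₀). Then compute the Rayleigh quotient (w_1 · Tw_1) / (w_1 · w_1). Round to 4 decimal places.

λ ≈ 2.7772

w1 = Tv₀ = (4·3 + 1·2 + (-3)·(-1); (-3)·3 + (-3)·2 + (-2)·(-1); (-4)·3 + (-1)·2 + (-3)·(-1)) = (17, -13, -11)
Tw1 = (88, 10, -22)
w1·Tw1 = 17·88 + (-13)·10 + (-11)·(-22) = 1608; w1·w1 = 17·17 + (-13)·(-13) + (-11)·(-11) = 579
λ ≈ 1608/579 = 2.7772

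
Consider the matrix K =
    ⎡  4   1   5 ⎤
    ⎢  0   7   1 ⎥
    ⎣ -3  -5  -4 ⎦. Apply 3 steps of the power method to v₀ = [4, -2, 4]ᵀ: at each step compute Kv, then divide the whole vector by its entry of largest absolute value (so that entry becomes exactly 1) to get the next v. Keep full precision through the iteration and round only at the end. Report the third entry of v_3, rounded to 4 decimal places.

Kv0 = (34.00000, -10.00000, -18.00000); divide by 34.00000 → v1 = (1.00000, -0.29412, -0.52941)
Kv1 = (1.05882, -2.58824, 0.58824); divide by -2.58824 → v2 = (-0.40909, 1.00000, -0.22727)
Kv2 = (-1.77273, 6.77273, -2.86364); divide by 6.77273 → v3 = (-0.26174, 1.00000, -0.42282)
Requested entry of v3: 252/-596 = -0.4228

-0.4228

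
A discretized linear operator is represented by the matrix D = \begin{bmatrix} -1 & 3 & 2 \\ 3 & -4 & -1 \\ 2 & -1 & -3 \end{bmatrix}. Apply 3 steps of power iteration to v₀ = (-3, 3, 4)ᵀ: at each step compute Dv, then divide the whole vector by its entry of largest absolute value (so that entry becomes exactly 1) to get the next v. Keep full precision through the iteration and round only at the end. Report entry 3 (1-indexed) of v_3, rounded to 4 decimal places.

0.6643

Dv0 = (20.00000, -25.00000, -21.00000); divide by -25.00000 → v1 = (-0.80000, 1.00000, 0.84000)
Dv1 = (5.48000, -7.24000, -5.12000); divide by -7.24000 → v2 = (-0.75691, 1.00000, 0.70718)
Dv2 = (5.17127, -6.97790, -4.63536); divide by -6.97790 → v3 = (-0.74109, 1.00000, 0.66429)
Requested entry of v3: -839/-1263 = 0.6643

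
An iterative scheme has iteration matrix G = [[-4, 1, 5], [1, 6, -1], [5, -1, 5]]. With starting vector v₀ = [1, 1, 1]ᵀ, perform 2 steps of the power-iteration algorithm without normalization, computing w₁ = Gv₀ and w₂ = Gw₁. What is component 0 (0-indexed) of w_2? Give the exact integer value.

43

w1 = Gv₀ = (2, 6, 9)
w2 = Gw1 = (43, 29, 49)
The requested component of w2 is 43.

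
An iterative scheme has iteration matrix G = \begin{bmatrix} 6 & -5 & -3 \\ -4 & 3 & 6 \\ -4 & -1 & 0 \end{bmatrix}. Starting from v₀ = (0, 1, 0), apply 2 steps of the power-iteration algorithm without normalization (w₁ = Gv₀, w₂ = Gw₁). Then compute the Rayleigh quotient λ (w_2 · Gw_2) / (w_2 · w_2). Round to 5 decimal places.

10.77382

w1 = Gv₀ = (6·0 + (-5)·1 + (-3)·0; (-4)·0 + 3·1 + 6·0; (-4)·0 + (-1)·1 + 0·0) = (-5, 3, -1)
w2 = Gw1 = (6·(-5) + (-5)·3 + (-3)·(-1); (-4)·(-5) + 3·3 + 6·(-1); (-4)·(-5) + (-1)·3 + 0·(-1)) = (-42, 23, 17)
Gw2 = (-418, 339, 145)
w2·Gw2 = (-42)·(-418) + 23·339 + 17·145 = 27818; w2·w2 = (-42)·(-42) + 23·23 + 17·17 = 2582
λ ≈ 27818/2582 = 10.77382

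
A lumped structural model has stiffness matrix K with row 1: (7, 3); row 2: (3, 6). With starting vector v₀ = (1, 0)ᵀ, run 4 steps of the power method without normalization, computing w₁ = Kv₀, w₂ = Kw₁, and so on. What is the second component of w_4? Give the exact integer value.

w1 = Kv₀ = (7·1 + 3·0; 3·1 + 6·0) = (7, 3)
w2 = Kw1 = (7·7 + 3·3; 3·7 + 6·3) = (58, 39)
w3 = Kw2 = (523, 408)
w4 = Kw3 = (4885, 4017)
The requested component of w4 is 4017.

4017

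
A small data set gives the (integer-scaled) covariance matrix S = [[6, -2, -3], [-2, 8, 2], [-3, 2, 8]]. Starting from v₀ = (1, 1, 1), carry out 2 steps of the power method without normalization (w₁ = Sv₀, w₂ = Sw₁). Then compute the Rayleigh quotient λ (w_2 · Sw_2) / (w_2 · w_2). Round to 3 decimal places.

11.593

w1 = Sv₀ = (6·1 + (-2)·1 + (-3)·1; (-2)·1 + 8·1 + 2·1; (-3)·1 + 2·1 + 8·1) = (1, 8, 7)
w2 = Sw1 = (6·1 + (-2)·8 + (-3)·7; (-2)·1 + 8·8 + 2·7; (-3)·1 + 2·8 + 8·7) = (-31, 76, 69)
Sw2 = (-545, 808, 797)
w2·Sw2 = (-31)·(-545) + 76·808 + 69·797 = 133296; w2·w2 = (-31)·(-31) + 76·76 + 69·69 = 11498
λ ≈ 133296/11498 = 11.593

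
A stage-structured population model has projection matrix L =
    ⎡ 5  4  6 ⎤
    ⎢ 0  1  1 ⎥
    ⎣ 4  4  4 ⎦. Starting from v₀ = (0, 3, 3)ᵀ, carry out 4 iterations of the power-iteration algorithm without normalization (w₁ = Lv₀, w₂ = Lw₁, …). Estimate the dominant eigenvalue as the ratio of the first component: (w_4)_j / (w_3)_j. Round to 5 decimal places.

w1 = Lv₀ = (30, 6, 24)
w2 = Lw1 = (318, 30, 240)
w3 = Lw2 = (3150, 270, 2352)
w4 = Lw3 = (30942, 2622, 23088)
Ratio at component: 30942 / 3150 = 9.82286

λ ≈ 9.82286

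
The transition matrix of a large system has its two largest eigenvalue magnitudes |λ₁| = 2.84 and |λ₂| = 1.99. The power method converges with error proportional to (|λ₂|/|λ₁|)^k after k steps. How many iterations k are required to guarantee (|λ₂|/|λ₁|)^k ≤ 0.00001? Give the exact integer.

33

|λ₂/λ₁| = 1.99/2.84 = 0.70070
Need k ≥ ln(0.00001) / ln(0.70070) = -11.5129 / -0.3557 ≈ 32.370
Smallest integer k satisfying the bound: 33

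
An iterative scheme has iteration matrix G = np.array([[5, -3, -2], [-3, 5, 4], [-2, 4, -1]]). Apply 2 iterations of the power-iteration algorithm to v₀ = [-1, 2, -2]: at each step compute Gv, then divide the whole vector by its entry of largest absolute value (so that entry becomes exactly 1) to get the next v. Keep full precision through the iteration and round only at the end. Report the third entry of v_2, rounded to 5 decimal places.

Gv0 = (-7.000000, 5.000000, 12.000000); divide by 12.000000 → v1 = (-0.583333, 0.416667, 1.000000)
Gv1 = (-6.166667, 7.833333, 1.833333); divide by 7.833333 → v2 = (-0.787234, 1.000000, 0.234043)
Requested entry of v2: 22/94 = 0.23404

0.23404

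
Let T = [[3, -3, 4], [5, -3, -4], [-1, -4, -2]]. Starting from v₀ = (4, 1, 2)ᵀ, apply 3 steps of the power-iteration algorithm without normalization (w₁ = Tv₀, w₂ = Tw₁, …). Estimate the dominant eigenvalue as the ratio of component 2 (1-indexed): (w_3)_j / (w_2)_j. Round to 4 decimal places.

λ ≈ -3.0377

w1 = Tv₀ = (17, 9, -12)
w2 = Tw1 = (-24, 106, -29)
w3 = Tw2 = (-506, -322, -342)
Ratio at component: -322 / 106 = -3.0377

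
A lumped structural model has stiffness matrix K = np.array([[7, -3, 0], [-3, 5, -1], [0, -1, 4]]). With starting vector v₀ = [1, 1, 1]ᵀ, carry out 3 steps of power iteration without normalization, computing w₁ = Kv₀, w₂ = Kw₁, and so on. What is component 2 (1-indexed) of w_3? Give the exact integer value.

w1 = Kv₀ = (4, 1, 3)
w2 = Kw1 = (25, -10, 11)
w3 = Kw2 = (205, -136, 54)
The requested component of w3 is -136.

-136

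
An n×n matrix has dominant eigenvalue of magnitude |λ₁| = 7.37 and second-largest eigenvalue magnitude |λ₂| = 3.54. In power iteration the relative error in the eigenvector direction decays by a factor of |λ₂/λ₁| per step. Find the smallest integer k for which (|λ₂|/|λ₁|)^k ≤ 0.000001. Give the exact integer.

|λ₂/λ₁| = 3.54/7.37 = 0.48033
Need k ≥ ln(0.000001) / ln(0.48033) = -13.8155 / -0.7333 ≈ 18.840
Smallest integer k satisfying the bound: 19

19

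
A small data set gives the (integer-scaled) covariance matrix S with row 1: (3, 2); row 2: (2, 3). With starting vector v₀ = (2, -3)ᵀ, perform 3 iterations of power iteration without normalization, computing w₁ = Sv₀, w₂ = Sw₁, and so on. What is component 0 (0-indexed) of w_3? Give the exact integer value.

w1 = Sv₀ = (0, -5)
w2 = Sw1 = (-10, -15)
w3 = Sw2 = (-60, -65)
The requested component of w3 is -60.

-60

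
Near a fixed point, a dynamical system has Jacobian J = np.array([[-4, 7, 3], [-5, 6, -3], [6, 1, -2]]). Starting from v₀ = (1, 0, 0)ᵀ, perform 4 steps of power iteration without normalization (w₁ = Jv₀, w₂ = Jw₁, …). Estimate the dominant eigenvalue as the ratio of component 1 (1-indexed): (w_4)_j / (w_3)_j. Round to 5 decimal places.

w1 = Jv₀ = ((-4)·1 + 7·0 + 3·0; (-5)·1 + 6·0 + (-3)·0; 6·1 + 1·0 + (-2)·0) = (-4, -5, 6)
w2 = Jw1 = ((-4)·(-4) + 7·(-5) + 3·6; (-5)·(-4) + 6·(-5) + (-3)·6; 6·(-4) + 1·(-5) + (-2)·6) = (-1, -28, -41)
w3 = Jw2 = (-315, -40, 48)
w4 = Jw3 = (1124, 1191, -2026)
Ratio at component: 1124 / -315 = -3.56825

-3.56825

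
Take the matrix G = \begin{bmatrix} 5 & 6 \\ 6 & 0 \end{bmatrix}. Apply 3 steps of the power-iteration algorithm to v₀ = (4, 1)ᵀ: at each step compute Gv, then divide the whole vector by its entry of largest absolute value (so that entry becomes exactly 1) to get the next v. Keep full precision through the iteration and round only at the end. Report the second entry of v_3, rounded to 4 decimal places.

Gv0 = (26.00000, 24.00000); divide by 26.00000 → v1 = (1.00000, 0.92308)
Gv1 = (10.53846, 6.00000); divide by 10.53846 → v2 = (1.00000, 0.56934)
Gv2 = (8.41606, 6.00000); divide by 8.41606 → v3 = (1.00000, 0.71292)
Requested entry of v3: 1644/2306 = 0.7129

0.7129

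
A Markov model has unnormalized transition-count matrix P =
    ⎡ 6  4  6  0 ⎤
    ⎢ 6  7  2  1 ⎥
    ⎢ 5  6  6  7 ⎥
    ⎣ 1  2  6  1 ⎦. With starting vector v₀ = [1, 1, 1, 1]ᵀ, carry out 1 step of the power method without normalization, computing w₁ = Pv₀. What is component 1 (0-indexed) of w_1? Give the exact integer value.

16

w1 = Pv₀ = (16, 16, 24, 10)
The requested component of w1 is 16.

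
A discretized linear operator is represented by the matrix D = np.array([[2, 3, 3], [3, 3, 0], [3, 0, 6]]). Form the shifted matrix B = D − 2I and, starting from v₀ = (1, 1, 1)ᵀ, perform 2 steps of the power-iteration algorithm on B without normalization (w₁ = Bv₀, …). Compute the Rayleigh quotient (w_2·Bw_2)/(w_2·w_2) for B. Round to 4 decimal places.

B = D − 2I has rows (0, 3, 3); (3, 1, 0); (3, 0, 4)
w1 = Bv₀ = (0·1 + 3·1 + 3·1; 3·1 + 1·1 + 0·1; 3·1 + 0·1 + 4·1) = (6, 4, 7)
w2 = Bw1 = (0·6 + 3·4 + 3·7; 3·6 + 1·4 + 0·7; 3·6 + 0·4 + 4·7) = (33, 22, 46)
Bw2 = (204, 121, 283)
w2·Bw2 = 22412; w2·w2 = 3689; μ ≈ 22412/3689 = 6.0754

6.0754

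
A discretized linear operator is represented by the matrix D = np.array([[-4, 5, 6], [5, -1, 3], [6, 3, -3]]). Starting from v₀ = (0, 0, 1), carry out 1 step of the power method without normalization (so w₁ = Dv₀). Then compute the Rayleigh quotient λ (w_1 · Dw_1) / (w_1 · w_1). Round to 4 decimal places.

λ ≈ -5.0000

w1 = Dv₀ = ((-4)·0 + 5·0 + 6·1; 5·0 + (-1)·0 + 3·1; 6·0 + 3·0 + (-3)·1) = (6, 3, -3)
Dw1 = (-27, 18, 54)
w1·Dw1 = 6·(-27) + 3·18 + (-3)·54 = -270; w1·w1 = 6·6 + 3·3 + (-3)·(-3) = 54
λ ≈ -270/54 = -5.0000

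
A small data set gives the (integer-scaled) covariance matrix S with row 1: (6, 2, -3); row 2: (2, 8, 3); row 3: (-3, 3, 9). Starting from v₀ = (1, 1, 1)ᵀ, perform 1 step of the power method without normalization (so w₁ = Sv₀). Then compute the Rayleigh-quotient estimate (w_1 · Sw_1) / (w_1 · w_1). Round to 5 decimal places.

10.62909

w1 = Sv₀ = (6·1 + 2·1 + (-3)·1; 2·1 + 8·1 + 3·1; (-3)·1 + 3·1 + 9·1) = (5, 13, 9)
Sw1 = (29, 141, 105)
w1·Sw1 = 5·29 + 13·141 + 9·105 = 2923; w1·w1 = 5·5 + 13·13 + 9·9 = 275
λ ≈ 2923/275 = 10.62909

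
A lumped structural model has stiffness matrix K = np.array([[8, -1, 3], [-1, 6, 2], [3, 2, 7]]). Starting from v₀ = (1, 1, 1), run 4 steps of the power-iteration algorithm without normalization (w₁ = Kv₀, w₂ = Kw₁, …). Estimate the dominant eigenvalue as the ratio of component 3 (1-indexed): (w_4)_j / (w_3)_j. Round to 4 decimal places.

10.4202

w1 = Kv₀ = (8·1 + (-1)·1 + 3·1; (-1)·1 + 6·1 + 2·1; 3·1 + 2·1 + 7·1) = (10, 7, 12)
w2 = Kw1 = (8·10 + (-1)·7 + 3·12; (-1)·10 + 6·7 + 2·12; 3·10 + 2·7 + 7·12) = (109, 56, 128)
w3 = Kw2 = (1200, 483, 1335)
w4 = Kw3 = (13122, 4368, 13911)
Ratio at component: 13911 / 1335 = 10.4202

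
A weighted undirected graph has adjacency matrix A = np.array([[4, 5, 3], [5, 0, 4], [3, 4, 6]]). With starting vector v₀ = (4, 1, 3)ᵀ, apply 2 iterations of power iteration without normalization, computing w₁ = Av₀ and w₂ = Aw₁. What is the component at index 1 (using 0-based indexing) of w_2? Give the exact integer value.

w1 = Av₀ = (4·4 + 5·1 + 3·3; 5·4 + 0·1 + 4·3; 3·4 + 4·1 + 6·3) = (30, 32, 34)
w2 = Aw1 = (4·30 + 5·32 + 3·34; 5·30 + 0·32 + 4·34; 3·30 + 4·32 + 6·34) = (382, 286, 422)
The requested component of w2 is 286.

286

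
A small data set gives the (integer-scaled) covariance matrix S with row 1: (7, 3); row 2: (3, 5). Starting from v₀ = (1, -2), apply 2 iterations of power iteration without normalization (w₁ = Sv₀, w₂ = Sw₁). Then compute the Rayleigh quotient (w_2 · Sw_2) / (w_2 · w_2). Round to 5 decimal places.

w1 = Sv₀ = (1, -7)
w2 = Sw1 = (-14, -32)
Sw2 = (-194, -202)
w2·Sw2 = (-14)·(-194) + (-32)·(-202) = 9180; w2·w2 = (-14)·(-14) + (-32)·(-32) = 1220
λ ≈ 9180/1220 = 7.52459

7.52459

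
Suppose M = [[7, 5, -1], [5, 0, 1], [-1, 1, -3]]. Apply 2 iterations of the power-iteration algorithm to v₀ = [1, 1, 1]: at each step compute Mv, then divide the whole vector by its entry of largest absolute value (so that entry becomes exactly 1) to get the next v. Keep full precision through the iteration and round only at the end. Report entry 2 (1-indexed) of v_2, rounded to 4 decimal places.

0.4727

Mv0 = (11.00000, 6.00000, -3.00000); divide by 11.00000 → v1 = (1.00000, 0.54545, -0.27273)
Mv1 = (10.00000, 4.72727, 0.36364); divide by 10.00000 → v2 = (1.00000, 0.47273, 0.03636)
Requested entry of v2: 52/110 = 0.4727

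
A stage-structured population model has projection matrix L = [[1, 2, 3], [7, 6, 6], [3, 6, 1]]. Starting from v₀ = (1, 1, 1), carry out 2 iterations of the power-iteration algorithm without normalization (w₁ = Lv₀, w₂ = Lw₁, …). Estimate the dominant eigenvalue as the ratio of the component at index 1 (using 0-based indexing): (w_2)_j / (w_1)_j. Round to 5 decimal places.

w1 = Lv₀ = (1·1 + 2·1 + 3·1; 7·1 + 6·1 + 6·1; 3·1 + 6·1 + 1·1) = (6, 19, 10)
w2 = Lw1 = (1·6 + 2·19 + 3·10; 7·6 + 6·19 + 6·10; 3·6 + 6·19 + 1·10) = (74, 216, 142)
Ratio at component: 216 / 19 = 11.36842

11.36842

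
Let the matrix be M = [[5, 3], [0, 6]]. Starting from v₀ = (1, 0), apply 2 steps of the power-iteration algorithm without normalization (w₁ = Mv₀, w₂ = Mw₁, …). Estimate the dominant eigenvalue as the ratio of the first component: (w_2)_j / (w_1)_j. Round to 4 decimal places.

w1 = Mv₀ = (5·1 + 3·0; 0·1 + 6·0) = (5, 0)
w2 = Mw1 = (5·5 + 3·0; 0·5 + 6·0) = (25, 0)
Ratio at component: 25 / 5 = 5.0000

5.0000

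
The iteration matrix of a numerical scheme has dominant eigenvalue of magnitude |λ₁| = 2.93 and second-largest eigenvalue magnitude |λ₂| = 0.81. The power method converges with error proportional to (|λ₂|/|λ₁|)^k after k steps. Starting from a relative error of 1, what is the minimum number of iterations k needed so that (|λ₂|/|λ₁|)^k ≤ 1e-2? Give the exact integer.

4

|λ₂/λ₁| = 0.81/2.93 = 0.27645
Need k ≥ ln(1e-2) / ln(0.27645) = -4.6052 / -1.2857 ≈ 3.582
Smallest integer k satisfying the bound: 4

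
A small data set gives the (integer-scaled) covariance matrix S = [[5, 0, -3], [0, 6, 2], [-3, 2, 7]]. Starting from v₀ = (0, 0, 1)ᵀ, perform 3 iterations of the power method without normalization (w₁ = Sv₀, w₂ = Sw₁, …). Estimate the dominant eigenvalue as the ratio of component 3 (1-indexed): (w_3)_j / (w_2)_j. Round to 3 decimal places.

w1 = Sv₀ = (-3, 2, 7)
w2 = Sw1 = (-36, 26, 62)
w3 = Sw2 = (-366, 280, 594)
Ratio at component: 594 / 62 = 9.581

9.581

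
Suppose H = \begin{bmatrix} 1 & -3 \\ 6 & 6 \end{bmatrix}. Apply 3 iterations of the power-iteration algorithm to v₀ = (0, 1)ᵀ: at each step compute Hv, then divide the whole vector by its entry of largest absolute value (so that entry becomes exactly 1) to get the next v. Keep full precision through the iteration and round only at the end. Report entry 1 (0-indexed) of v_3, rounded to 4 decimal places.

0.2400

Hv0 = (-3.00000, 6.00000); divide by 6.00000 → v1 = (-0.50000, 1.00000)
Hv1 = (-3.50000, 3.00000); divide by -3.50000 → v2 = (1.00000, -0.85714)
Hv2 = (3.57143, 0.85714); divide by 3.57143 → v3 = (1.00000, 0.24000)
Requested entry of v3: -18/-75 = 0.2400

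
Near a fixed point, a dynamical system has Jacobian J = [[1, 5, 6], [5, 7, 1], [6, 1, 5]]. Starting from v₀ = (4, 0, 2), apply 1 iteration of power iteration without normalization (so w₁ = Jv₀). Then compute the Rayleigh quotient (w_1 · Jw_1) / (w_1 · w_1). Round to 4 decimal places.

w1 = Jv₀ = (1·4 + 5·0 + 6·2; 5·4 + 7·0 + 1·2; 6·4 + 1·0 + 5·2) = (16, 22, 34)
Jw1 = (330, 268, 288)
w1·Jw1 = 16·330 + 22·268 + 34·288 = 20968; w1·w1 = 16·16 + 22·22 + 34·34 = 1896
λ ≈ 20968/1896 = 11.0591

11.0591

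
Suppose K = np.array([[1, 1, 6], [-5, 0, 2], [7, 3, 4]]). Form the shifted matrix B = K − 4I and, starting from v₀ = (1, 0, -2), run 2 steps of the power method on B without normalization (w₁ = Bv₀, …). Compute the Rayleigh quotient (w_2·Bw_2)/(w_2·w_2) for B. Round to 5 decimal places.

-8.58866

B = K − 4I has rows (-3, 1, 6); (-5, -4, 2); (7, 3, 0)
w1 = Bv₀ = ((-3)·1 + 1·0 + 6·(-2); (-5)·1 + (-4)·0 + 2·(-2); 7·1 + 3·0 + 0·(-2)) = (-15, -9, 7)
w2 = Bw1 = ((-3)·(-15) + 1·(-9) + 6·7; (-5)·(-15) + (-4)·(-9) + 2·7; 7·(-15) + 3·(-9) + 0·7) = (78, 125, -132)
Bw2 = (-901, -1154, 921)
w2·Bw2 = -336100; w2·w2 = 39133; μ ≈ -336100/39133 = -8.58866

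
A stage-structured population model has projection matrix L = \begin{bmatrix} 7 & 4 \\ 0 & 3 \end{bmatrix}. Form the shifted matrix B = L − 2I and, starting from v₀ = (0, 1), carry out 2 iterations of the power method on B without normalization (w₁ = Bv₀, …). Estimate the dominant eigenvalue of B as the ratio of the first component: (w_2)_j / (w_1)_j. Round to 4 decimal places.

6.0000

B = L − 2I has rows (5, 4); (0, 1)
w1 = Bv₀ = (5·0 + 4·1; 0·0 + 1·1) = (4, 1)
w2 = Bw1 = (5·4 + 4·1; 0·4 + 1·1) = (24, 1)
Ratio: 24/4 = 6.0000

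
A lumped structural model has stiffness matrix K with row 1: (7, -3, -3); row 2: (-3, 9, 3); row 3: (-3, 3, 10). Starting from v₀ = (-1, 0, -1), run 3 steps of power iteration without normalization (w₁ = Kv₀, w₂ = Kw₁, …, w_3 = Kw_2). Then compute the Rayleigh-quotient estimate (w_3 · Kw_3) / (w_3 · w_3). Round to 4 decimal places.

13.4338

w1 = Kv₀ = (-4, 0, -7)
w2 = Kw1 = (-7, -9, -58)
w3 = Kw2 = (152, -234, -586)
Kw3 = (3524, -4320, -7018)
w3·Kw3 = 152·3524 + (-234)·(-4320) + (-586)·(-7018) = 5659076; w3·w3 = 152·152 + (-234)·(-234) + (-586)·(-586) = 421256
λ ≈ 5659076/421256 = 13.4338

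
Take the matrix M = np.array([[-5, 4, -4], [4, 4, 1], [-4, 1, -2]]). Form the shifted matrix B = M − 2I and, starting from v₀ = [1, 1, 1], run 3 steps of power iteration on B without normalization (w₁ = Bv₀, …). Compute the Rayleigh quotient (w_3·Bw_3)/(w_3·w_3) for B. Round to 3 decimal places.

B = M − 2I has rows (-7, 4, -4); (4, 2, 1); (-4, 1, -4)
w1 = Bv₀ = ((-7)·1 + 4·1 + (-4)·1; 4·1 + 2·1 + 1·1; (-4)·1 + 1·1 + (-4)·1) = (-7, 7, -7)
w2 = Bw1 = ((-7)·(-7) + 4·7 + (-4)·(-7); 4·(-7) + 2·7 + 1·(-7); (-4)·(-7) + 1·7 + (-4)·(-7)) = (105, -21, 63)
w3 = Bw2 = (-1071, 441, -693)
Bw3 = (12033, -4095, 7497)
w3·Bw3 = -19888659; w3·w3 = 1821771; μ ≈ -19888659/1821771 = -10.917

μ ≈ -10.917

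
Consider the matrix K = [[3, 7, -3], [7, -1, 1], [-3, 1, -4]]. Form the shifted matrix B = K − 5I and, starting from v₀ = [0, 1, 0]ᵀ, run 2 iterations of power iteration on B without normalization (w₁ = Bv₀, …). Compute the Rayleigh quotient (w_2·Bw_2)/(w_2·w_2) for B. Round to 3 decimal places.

μ ≈ -12.567

B = K − 5I has rows (-2, 7, -3); (7, -6, 1); (-3, 1, -9)
w1 = Bv₀ = ((-2)·0 + 7·1 + (-3)·0; 7·0 + (-6)·1 + 1·0; (-3)·0 + 1·1 + (-9)·0) = (7, -6, 1)
w2 = Bw1 = ((-2)·7 + 7·(-6) + (-3)·1; 7·7 + (-6)·(-6) + 1·1; (-3)·7 + 1·(-6) + (-9)·1) = (-59, 86, -36)
Bw2 = (828, -965, 587)
w2·Bw2 = -152974; w2·w2 = 12173; μ ≈ -152974/12173 = -12.567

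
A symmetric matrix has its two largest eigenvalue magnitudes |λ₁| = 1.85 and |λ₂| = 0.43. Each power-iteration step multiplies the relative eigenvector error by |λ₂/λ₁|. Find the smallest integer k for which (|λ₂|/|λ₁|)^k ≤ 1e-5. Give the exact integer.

8

|λ₂/λ₁| = 0.43/1.85 = 0.23243
Need k ≥ ln(1e-5) / ln(0.23243) = -11.5129 / -1.4592 ≈ 7.890
Smallest integer k satisfying the bound: 8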